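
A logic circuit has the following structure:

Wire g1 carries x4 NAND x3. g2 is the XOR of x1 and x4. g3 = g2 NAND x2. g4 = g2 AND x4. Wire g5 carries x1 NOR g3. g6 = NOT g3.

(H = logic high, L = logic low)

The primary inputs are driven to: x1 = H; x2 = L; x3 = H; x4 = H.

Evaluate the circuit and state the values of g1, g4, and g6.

g1 = x4 NAND x3 = H NAND H = L
g2 = x1 XOR x4 = H XOR H = L
g3 = g2 NAND x2 = L NAND L = H
g4 = g2 AND x4 = L AND H = L
g6 = NOT g3 = NOT H = L

g1 = L, g4 = L, g6 = L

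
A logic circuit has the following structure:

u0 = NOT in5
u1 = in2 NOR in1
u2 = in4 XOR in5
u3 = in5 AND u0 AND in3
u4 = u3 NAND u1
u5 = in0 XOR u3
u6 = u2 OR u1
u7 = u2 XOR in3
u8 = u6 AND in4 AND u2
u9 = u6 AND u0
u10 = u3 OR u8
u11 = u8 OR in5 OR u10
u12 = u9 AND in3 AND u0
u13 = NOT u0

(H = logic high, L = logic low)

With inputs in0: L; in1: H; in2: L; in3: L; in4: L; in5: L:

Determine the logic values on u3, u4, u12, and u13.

u3 = L; u4 = H; u12 = L; u13 = L

u0 = NOT in5 = NOT L = H
u1 = in2 NOR in1 = L NOR H = L
u2 = in4 XOR in5 = L XOR L = L
u3 = in5 AND u0 AND in3 = L AND H AND L = L
u4 = u3 NAND u1 = L NAND L = H
u6 = u2 OR u1 = L OR L = L
u9 = u6 AND u0 = L AND H = L
u12 = u9 AND in3 AND u0 = L AND L AND H = L
u13 = NOT u0 = NOT H = L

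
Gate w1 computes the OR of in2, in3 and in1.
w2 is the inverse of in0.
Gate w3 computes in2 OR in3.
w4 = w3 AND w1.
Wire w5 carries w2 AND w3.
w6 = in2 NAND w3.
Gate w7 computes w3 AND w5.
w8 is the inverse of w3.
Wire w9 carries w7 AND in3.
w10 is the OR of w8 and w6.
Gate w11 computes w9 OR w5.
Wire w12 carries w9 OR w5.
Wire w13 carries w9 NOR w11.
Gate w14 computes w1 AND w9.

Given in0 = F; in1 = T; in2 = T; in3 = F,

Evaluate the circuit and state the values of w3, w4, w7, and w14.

w1 = in2 OR in3 OR in1 = T OR F OR T = T
w2 = NOT in0 = NOT F = T
w3 = in2 OR in3 = T OR F = T
w4 = w3 AND w1 = T AND T = T
w5 = w2 AND w3 = T AND T = T
w7 = w3 AND w5 = T AND T = T
w9 = w7 AND in3 = T AND F = F
w14 = w1 AND w9 = T AND F = F

w3 = T  w4 = T  w7 = T  w14 = F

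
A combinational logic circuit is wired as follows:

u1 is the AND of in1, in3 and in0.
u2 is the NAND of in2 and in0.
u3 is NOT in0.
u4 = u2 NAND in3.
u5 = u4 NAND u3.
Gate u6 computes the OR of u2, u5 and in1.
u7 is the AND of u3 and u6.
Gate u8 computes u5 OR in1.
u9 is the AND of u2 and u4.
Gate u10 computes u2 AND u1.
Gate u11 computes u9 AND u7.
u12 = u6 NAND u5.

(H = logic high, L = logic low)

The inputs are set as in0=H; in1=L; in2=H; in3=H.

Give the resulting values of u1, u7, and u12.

u1 = L  u7 = L  u12 = L

u1 = in1 AND in3 AND in0 = L AND H AND H = L
u2 = in2 NAND in0 = H NAND H = L
u3 = NOT in0 = NOT H = L
u4 = u2 NAND in3 = L NAND H = H
u5 = u4 NAND u3 = H NAND L = H
u6 = u2 OR u5 OR in1 = L OR H OR L = H
u7 = u3 AND u6 = L AND H = L
u12 = u6 NAND u5 = H NAND H = L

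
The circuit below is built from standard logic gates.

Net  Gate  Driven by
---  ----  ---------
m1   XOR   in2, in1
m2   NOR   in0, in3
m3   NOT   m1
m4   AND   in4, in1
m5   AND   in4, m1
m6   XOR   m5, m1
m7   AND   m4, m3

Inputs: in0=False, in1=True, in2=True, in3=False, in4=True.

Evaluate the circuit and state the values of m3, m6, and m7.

m3 = True  m6 = False  m7 = True

m1 = in2 XOR in1 = True XOR True = False
m3 = NOT m1 = NOT False = True
m4 = in4 AND in1 = True AND True = True
m5 = in4 AND m1 = True AND False = False
m6 = m5 XOR m1 = False XOR False = False
m7 = m4 AND m3 = True AND True = True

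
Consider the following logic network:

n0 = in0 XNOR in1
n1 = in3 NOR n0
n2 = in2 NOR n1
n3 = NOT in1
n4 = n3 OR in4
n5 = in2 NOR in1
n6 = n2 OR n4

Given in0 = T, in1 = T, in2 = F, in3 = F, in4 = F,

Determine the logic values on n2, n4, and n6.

n2 = T, n4 = F, n6 = T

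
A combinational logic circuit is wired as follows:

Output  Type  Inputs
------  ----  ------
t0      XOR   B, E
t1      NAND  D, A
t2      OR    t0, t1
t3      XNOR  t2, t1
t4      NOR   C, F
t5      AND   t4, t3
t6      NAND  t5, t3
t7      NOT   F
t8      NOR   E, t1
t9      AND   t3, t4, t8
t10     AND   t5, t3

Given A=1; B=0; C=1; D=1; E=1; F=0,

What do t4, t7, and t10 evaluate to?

t4 = 0, t7 = 1, t10 = 0

t0 = B XOR E = 0 XOR 1 = 1
t1 = D NAND A = 1 NAND 1 = 0
t2 = t0 OR t1 = 1 OR 0 = 1
t3 = t2 XNOR t1 = 1 XNOR 0 = 0
t4 = C NOR F = 1 NOR 0 = 0
t5 = t4 AND t3 = 0 AND 0 = 0
t7 = NOT F = NOT 0 = 1
t10 = t5 AND t3 = 0 AND 0 = 0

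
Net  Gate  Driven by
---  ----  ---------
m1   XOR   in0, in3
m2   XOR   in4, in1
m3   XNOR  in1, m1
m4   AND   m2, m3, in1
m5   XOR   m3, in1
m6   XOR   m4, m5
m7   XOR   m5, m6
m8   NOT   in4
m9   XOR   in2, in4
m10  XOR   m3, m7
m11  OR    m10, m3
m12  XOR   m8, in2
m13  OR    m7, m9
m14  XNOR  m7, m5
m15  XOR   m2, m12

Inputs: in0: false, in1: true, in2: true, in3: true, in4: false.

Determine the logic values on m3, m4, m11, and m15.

m1 = in0 XOR in3 = false XOR true = true
m2 = in4 XOR in1 = false XOR true = true
m3 = in1 XNOR m1 = true XNOR true = true
m4 = m2 AND m3 AND in1 = true AND true AND true = true
m5 = m3 XOR in1 = true XOR true = false
m6 = m4 XOR m5 = true XOR false = true
m7 = m5 XOR m6 = false XOR true = true
m8 = NOT in4 = NOT false = true
m10 = m3 XOR m7 = true XOR true = false
m11 = m10 OR m3 = false OR true = true
m12 = m8 XOR in2 = true XOR true = false
m15 = m2 XOR m12 = true XOR false = true

m3 = true, m4 = true, m11 = true, m15 = true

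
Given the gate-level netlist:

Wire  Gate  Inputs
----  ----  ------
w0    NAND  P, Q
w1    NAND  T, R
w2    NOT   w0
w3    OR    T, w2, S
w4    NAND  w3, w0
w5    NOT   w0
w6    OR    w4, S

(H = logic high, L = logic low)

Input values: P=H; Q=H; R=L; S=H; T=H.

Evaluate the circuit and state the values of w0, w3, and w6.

w0 = P NAND Q = H NAND H = L
w2 = NOT w0 = NOT L = H
w3 = T OR w2 OR S = H OR H OR H = H
w4 = w3 NAND w0 = H NAND L = H
w6 = w4 OR S = H OR H = H

w0 = L, w3 = H, w6 = H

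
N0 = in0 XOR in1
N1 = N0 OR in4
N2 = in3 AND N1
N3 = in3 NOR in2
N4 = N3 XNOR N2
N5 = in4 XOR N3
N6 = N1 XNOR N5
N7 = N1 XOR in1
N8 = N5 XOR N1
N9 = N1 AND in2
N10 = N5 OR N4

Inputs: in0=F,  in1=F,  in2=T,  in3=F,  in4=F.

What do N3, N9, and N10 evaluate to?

N3 = F, N9 = F, N10 = T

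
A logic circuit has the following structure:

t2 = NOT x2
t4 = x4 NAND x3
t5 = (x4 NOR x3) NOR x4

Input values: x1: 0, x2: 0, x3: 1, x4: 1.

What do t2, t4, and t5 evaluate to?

t2 = 1, t4 = 0, t5 = 0

t2 = NOT 0 = 1
t4 = 1 NAND 1 = 0
t5 = (1 NOR 1) NOR 1 = 0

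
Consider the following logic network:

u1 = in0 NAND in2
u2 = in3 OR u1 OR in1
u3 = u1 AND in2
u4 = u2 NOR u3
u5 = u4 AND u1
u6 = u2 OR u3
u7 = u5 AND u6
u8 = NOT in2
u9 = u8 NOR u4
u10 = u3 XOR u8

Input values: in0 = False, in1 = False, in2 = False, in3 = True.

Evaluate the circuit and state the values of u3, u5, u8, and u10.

u3 = False  u5 = False  u8 = True  u10 = True

u1 = in0 NAND in2 = False NAND False = True
u2 = in3 OR u1 OR in1 = True OR True OR False = True
u3 = u1 AND in2 = True AND False = False
u4 = u2 NOR u3 = True NOR False = False
u5 = u4 AND u1 = False AND True = False
u8 = NOT in2 = NOT False = True
u10 = u3 XOR u8 = False XOR True = True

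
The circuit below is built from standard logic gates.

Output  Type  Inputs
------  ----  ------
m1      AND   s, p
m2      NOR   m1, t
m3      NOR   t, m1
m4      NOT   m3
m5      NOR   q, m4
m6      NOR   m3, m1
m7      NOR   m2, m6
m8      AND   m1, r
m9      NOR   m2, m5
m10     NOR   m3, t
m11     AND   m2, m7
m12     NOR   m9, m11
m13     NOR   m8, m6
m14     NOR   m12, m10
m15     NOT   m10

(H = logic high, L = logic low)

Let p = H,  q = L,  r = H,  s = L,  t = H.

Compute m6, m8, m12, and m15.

m6 = H; m8 = L; m12 = L; m15 = H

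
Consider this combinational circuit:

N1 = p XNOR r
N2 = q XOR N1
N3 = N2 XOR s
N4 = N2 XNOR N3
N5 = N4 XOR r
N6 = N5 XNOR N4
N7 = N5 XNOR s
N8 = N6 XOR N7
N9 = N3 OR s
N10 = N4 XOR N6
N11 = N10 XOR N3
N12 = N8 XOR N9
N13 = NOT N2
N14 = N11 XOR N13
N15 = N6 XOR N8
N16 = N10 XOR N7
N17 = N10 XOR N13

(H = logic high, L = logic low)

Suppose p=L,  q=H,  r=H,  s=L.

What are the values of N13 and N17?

N13 = L  N17 = H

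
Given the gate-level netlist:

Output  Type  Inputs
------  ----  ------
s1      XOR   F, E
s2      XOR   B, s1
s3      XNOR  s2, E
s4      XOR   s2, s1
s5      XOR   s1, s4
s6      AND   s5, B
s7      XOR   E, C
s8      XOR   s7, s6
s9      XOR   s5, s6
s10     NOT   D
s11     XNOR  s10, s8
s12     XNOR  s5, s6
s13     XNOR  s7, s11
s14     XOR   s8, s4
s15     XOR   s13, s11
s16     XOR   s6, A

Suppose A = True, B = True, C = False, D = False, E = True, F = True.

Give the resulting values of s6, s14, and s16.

s6 = True; s14 = True; s16 = False

s1 = F XOR E = True XOR True = False
s2 = B XOR s1 = True XOR False = True
s4 = s2 XOR s1 = True XOR False = True
s5 = s1 XOR s4 = False XOR True = True
s6 = s5 AND B = True AND True = True
s7 = E XOR C = True XOR False = True
s8 = s7 XOR s6 = True XOR True = False
s14 = s8 XOR s4 = False XOR True = True
s16 = s6 XOR A = True XOR True = False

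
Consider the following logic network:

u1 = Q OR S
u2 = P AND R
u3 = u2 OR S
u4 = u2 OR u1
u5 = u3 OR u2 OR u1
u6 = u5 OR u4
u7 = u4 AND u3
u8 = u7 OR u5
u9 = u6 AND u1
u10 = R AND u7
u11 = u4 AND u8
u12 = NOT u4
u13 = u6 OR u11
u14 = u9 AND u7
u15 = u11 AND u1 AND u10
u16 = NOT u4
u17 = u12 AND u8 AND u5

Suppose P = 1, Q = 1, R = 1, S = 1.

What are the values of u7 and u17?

u7 = 1; u17 = 0

u1 = Q OR S = 1 OR 1 = 1
u2 = P AND R = 1 AND 1 = 1
u3 = u2 OR S = 1 OR 1 = 1
u4 = u2 OR u1 = 1 OR 1 = 1
u5 = u3 OR u2 OR u1 = 1 OR 1 OR 1 = 1
u7 = u4 AND u3 = 1 AND 1 = 1
u8 = u7 OR u5 = 1 OR 1 = 1
u12 = NOT u4 = NOT 1 = 0
u17 = u12 AND u8 AND u5 = 0 AND 1 AND 1 = 0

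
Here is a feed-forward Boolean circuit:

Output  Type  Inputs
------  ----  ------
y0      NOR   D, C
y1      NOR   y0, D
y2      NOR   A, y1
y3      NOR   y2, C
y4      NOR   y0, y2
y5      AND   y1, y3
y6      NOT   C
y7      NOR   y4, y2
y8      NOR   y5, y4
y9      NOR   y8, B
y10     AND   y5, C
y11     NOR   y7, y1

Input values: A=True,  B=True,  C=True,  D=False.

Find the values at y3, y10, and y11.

y0 = D NOR C = False NOR True = False
y1 = y0 NOR D = False NOR False = True
y2 = A NOR y1 = True NOR True = False
y3 = y2 NOR C = False NOR True = False
y4 = y0 NOR y2 = False NOR False = True
y5 = y1 AND y3 = True AND False = False
y7 = y4 NOR y2 = True NOR False = False
y10 = y5 AND C = False AND True = False
y11 = y7 NOR y1 = False NOR True = False

y3 = False; y10 = False; y11 = False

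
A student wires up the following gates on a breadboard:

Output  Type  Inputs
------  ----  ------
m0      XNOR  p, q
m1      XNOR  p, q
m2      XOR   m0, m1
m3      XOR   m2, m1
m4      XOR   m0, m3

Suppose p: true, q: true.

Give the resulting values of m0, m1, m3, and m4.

m0 = p XNOR q = true XNOR true = true
m1 = p XNOR q = true XNOR true = true
m2 = m0 XOR m1 = true XOR true = false
m3 = m2 XOR m1 = false XOR true = true
m4 = m0 XOR m3 = true XOR true = false

m0 = true, m1 = true, m3 = true, m4 = false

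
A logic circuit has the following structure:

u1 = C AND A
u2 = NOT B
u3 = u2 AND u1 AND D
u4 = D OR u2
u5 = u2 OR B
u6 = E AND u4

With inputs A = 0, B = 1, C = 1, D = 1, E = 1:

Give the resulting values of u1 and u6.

u1 = C AND A = 1 AND 0 = 0
u2 = NOT B = NOT 1 = 0
u4 = D OR u2 = 1 OR 0 = 1
u6 = E AND u4 = 1 AND 1 = 1

u1 = 0, u6 = 1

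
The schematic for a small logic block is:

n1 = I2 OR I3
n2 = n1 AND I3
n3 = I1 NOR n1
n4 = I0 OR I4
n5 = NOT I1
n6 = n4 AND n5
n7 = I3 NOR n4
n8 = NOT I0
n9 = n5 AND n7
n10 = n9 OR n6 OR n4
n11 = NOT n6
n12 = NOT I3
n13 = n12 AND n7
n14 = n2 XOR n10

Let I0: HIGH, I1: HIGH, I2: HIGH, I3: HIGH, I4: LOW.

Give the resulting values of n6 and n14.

n1 = I2 OR I3 = HIGH OR HIGH = HIGH
n2 = n1 AND I3 = HIGH AND HIGH = HIGH
n4 = I0 OR I4 = HIGH OR LOW = HIGH
n5 = NOT I1 = NOT HIGH = LOW
n6 = n4 AND n5 = HIGH AND LOW = LOW
n7 = I3 NOR n4 = HIGH NOR HIGH = LOW
n9 = n5 AND n7 = LOW AND LOW = LOW
n10 = n9 OR n6 OR n4 = LOW OR LOW OR HIGH = HIGH
n14 = n2 XOR n10 = HIGH XOR HIGH = LOW

n6 = LOW, n14 = LOW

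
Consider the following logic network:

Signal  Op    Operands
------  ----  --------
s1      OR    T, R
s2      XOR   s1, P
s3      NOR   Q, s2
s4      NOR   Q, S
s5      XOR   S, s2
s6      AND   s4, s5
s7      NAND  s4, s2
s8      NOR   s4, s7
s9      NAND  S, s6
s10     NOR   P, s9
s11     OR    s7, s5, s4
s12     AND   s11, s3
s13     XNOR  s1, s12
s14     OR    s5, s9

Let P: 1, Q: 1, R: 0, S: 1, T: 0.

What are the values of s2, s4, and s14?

s2 = 1  s4 = 0  s14 = 1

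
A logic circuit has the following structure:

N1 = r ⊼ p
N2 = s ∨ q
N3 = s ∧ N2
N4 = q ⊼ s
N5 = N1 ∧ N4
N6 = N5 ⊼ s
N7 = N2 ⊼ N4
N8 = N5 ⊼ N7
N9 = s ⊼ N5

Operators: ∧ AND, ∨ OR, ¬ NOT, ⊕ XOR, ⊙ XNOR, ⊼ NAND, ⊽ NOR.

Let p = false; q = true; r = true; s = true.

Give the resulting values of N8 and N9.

N8 = true, N9 = true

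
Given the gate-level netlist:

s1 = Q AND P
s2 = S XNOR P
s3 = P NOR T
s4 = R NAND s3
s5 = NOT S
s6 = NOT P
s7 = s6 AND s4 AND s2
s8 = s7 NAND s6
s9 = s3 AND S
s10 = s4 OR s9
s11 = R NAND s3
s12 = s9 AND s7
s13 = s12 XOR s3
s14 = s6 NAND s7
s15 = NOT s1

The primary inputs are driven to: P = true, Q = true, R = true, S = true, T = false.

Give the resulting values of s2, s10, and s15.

s2 = true, s10 = true, s15 = false

s1 = Q AND P = true AND true = true
s2 = S XNOR P = true XNOR true = true
s3 = P NOR T = true NOR false = false
s4 = R NAND s3 = true NAND false = true
s9 = s3 AND S = false AND true = false
s10 = s4 OR s9 = true OR false = true
s15 = NOT s1 = NOT true = false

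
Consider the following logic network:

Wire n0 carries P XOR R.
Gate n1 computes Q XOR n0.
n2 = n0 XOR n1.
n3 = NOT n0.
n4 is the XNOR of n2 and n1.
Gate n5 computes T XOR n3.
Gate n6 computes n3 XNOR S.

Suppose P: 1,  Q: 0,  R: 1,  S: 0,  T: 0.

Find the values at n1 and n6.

n0 = P XOR R = 1 XOR 1 = 0
n1 = Q XOR n0 = 0 XOR 0 = 0
n3 = NOT n0 = NOT 0 = 1
n6 = n3 XNOR S = 1 XNOR 0 = 0

n1 = 0; n6 = 0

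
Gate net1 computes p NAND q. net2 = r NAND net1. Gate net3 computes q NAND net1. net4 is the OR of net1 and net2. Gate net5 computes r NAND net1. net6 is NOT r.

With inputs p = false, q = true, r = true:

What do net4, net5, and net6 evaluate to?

net4 = true; net5 = false; net6 = false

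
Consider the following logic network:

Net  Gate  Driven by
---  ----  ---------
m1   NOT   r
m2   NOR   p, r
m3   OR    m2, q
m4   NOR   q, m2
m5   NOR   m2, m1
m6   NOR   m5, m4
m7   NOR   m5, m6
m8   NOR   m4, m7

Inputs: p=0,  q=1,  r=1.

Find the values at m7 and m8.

m1 = NOT r = NOT 1 = 0
m2 = p NOR r = 0 NOR 1 = 0
m4 = q NOR m2 = 1 NOR 0 = 0
m5 = m2 NOR m1 = 0 NOR 0 = 1
m6 = m5 NOR m4 = 1 NOR 0 = 0
m7 = m5 NOR m6 = 1 NOR 0 = 0
m8 = m4 NOR m7 = 0 NOR 0 = 1

m7 = 0; m8 = 1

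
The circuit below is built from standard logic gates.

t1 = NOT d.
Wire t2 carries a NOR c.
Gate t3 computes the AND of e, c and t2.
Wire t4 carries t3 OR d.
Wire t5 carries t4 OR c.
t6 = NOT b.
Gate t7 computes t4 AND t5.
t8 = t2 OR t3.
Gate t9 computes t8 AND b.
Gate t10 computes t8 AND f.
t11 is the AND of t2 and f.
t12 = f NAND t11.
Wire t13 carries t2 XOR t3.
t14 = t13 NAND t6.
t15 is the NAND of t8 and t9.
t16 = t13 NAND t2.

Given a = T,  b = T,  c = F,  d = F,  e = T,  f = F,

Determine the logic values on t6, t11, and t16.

t2 = a NOR c = T NOR F = F
t3 = e AND c AND t2 = T AND F AND F = F
t6 = NOT b = NOT T = F
t11 = t2 AND f = F AND F = F
t13 = t2 XOR t3 = F XOR F = F
t16 = t13 NAND t2 = F NAND F = T

t6 = F  t11 = F  t16 = T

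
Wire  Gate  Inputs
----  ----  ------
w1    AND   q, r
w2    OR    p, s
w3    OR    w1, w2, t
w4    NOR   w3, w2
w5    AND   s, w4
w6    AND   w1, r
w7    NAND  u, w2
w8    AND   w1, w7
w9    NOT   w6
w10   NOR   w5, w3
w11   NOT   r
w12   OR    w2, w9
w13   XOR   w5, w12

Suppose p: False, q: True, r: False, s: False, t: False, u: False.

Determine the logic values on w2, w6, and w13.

w2 = False, w6 = False, w13 = True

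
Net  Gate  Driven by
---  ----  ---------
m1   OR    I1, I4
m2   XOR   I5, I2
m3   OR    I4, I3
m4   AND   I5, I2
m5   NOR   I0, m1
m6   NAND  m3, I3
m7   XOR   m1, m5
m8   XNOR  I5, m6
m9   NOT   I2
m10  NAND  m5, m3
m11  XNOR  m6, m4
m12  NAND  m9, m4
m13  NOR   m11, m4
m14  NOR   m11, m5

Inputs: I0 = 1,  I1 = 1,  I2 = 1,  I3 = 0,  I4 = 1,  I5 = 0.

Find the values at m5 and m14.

m1 = I1 OR I4 = 1 OR 1 = 1
m3 = I4 OR I3 = 1 OR 0 = 1
m4 = I5 AND I2 = 0 AND 1 = 0
m5 = I0 NOR m1 = 1 NOR 1 = 0
m6 = m3 NAND I3 = 1 NAND 0 = 1
m11 = m6 XNOR m4 = 1 XNOR 0 = 0
m14 = m11 NOR m5 = 0 NOR 0 = 1

m5 = 0, m14 = 1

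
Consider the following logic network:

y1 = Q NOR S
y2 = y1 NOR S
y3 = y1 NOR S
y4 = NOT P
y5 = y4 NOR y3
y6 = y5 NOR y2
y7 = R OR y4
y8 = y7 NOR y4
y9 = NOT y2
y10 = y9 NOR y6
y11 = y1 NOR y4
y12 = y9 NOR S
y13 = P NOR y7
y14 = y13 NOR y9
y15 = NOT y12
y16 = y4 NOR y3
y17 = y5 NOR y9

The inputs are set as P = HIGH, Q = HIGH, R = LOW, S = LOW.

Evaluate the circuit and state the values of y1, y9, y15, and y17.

y1 = LOW, y9 = LOW, y15 = LOW, y17 = HIGH

y1 = Q NOR S = HIGH NOR LOW = LOW
y2 = y1 NOR S = LOW NOR LOW = HIGH
y3 = y1 NOR S = LOW NOR LOW = HIGH
y4 = NOT P = NOT HIGH = LOW
y5 = y4 NOR y3 = LOW NOR HIGH = LOW
y9 = NOT y2 = NOT HIGH = LOW
y12 = y9 NOR S = LOW NOR LOW = HIGH
y15 = NOT y12 = NOT HIGH = LOW
y17 = y5 NOR y9 = LOW NOR LOW = HIGH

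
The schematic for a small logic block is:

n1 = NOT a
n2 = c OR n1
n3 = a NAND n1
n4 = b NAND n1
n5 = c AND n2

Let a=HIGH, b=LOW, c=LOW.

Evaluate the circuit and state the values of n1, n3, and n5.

n1 = LOW, n3 = HIGH, n5 = LOW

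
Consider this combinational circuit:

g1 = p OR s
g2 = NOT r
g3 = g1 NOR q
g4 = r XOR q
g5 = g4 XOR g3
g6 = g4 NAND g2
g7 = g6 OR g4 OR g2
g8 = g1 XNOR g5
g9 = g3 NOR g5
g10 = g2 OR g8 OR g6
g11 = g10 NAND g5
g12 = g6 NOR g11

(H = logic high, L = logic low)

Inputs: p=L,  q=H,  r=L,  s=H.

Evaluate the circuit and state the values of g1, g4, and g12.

g1 = p OR s = L OR H = H
g2 = NOT r = NOT L = H
g3 = g1 NOR q = H NOR H = L
g4 = r XOR q = L XOR H = H
g5 = g4 XOR g3 = H XOR L = H
g6 = g4 NAND g2 = H NAND H = L
g8 = g1 XNOR g5 = H XNOR H = H
g10 = g2 OR g8 OR g6 = H OR H OR L = H
g11 = g10 NAND g5 = H NAND H = L
g12 = g6 NOR g11 = L NOR L = H

g1 = H  g4 = H  g12 = H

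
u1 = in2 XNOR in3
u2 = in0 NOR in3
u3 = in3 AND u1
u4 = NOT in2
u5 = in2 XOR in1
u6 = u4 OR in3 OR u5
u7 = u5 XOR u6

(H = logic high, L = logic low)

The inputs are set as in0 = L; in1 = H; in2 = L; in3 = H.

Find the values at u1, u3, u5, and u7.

u1 = in2 XNOR in3 = L XNOR H = L
u3 = in3 AND u1 = H AND L = L
u4 = NOT in2 = NOT L = H
u5 = in2 XOR in1 = L XOR H = H
u6 = u4 OR in3 OR u5 = H OR H OR H = H
u7 = u5 XOR u6 = H XOR H = L

u1 = L  u3 = L  u5 = H  u7 = L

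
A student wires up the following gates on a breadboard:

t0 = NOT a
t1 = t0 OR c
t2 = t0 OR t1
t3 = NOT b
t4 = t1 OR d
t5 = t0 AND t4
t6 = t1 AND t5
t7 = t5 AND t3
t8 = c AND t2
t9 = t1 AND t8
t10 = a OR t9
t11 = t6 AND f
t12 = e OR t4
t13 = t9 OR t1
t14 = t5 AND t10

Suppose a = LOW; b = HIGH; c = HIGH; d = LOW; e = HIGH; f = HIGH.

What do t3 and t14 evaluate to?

t3 = LOW, t14 = HIGH

t0 = NOT a = NOT LOW = HIGH
t1 = t0 OR c = HIGH OR HIGH = HIGH
t2 = t0 OR t1 = HIGH OR HIGH = HIGH
t3 = NOT b = NOT HIGH = LOW
t4 = t1 OR d = HIGH OR LOW = HIGH
t5 = t0 AND t4 = HIGH AND HIGH = HIGH
t8 = c AND t2 = HIGH AND HIGH = HIGH
t9 = t1 AND t8 = HIGH AND HIGH = HIGH
t10 = a OR t9 = LOW OR HIGH = HIGH
t14 = t5 AND t10 = HIGH AND HIGH = HIGH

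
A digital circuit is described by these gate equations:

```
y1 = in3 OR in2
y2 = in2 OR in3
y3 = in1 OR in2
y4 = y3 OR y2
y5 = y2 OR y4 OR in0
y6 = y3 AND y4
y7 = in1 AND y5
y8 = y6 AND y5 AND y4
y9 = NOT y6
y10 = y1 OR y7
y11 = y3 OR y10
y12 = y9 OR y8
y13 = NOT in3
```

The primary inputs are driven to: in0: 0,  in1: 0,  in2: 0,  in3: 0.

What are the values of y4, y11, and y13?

y4 = 0, y11 = 0, y13 = 1

y1 = in3 OR in2 = 0 OR 0 = 0
y2 = in2 OR in3 = 0 OR 0 = 0
y3 = in1 OR in2 = 0 OR 0 = 0
y4 = y3 OR y2 = 0 OR 0 = 0
y5 = y2 OR y4 OR in0 = 0 OR 0 OR 0 = 0
y7 = in1 AND y5 = 0 AND 0 = 0
y10 = y1 OR y7 = 0 OR 0 = 0
y11 = y3 OR y10 = 0 OR 0 = 0
y13 = NOT in3 = NOT 0 = 1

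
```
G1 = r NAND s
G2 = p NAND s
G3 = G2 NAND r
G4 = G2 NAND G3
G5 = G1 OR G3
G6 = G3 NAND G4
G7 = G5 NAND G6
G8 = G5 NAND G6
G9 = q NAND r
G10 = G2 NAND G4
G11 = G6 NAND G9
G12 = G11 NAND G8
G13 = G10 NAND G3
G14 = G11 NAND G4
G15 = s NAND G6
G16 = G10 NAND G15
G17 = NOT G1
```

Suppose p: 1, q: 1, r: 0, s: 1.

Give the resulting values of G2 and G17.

G1 = r NAND s = 0 NAND 1 = 1
G2 = p NAND s = 1 NAND 1 = 0
G17 = NOT G1 = NOT 1 = 0

G2 = 0, G17 = 0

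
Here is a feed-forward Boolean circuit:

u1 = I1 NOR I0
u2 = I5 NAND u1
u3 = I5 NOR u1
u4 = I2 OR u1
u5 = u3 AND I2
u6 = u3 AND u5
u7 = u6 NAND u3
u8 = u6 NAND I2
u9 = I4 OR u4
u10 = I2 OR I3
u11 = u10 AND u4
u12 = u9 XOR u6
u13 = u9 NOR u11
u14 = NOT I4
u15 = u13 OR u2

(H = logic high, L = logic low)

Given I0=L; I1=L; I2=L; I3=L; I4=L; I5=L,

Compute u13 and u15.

u13 = L, u15 = H

u1 = I1 NOR I0 = L NOR L = H
u2 = I5 NAND u1 = L NAND H = H
u4 = I2 OR u1 = L OR H = H
u9 = I4 OR u4 = L OR H = H
u10 = I2 OR I3 = L OR L = L
u11 = u10 AND u4 = L AND H = L
u13 = u9 NOR u11 = H NOR L = L
u15 = u13 OR u2 = L OR H = H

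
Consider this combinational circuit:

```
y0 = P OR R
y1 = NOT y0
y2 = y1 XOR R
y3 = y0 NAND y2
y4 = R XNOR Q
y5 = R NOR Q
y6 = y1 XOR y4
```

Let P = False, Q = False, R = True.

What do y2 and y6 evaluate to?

y0 = P OR R = False OR True = True
y1 = NOT y0 = NOT True = False
y2 = y1 XOR R = False XOR True = True
y4 = R XNOR Q = True XNOR False = False
y6 = y1 XOR y4 = False XOR False = False

y2 = True, y6 = False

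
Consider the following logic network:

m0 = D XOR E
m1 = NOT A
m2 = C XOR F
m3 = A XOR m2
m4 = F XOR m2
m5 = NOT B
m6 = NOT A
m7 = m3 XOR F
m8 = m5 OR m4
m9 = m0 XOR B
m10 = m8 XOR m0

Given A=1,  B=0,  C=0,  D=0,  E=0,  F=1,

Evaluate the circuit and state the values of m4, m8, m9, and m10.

m0 = D XOR E = 0 XOR 0 = 0
m2 = C XOR F = 0 XOR 1 = 1
m4 = F XOR m2 = 1 XOR 1 = 0
m5 = NOT B = NOT 0 = 1
m8 = m5 OR m4 = 1 OR 0 = 1
m9 = m0 XOR B = 0 XOR 0 = 0
m10 = m8 XOR m0 = 1 XOR 0 = 1

m4 = 0, m8 = 1, m9 = 0, m10 = 1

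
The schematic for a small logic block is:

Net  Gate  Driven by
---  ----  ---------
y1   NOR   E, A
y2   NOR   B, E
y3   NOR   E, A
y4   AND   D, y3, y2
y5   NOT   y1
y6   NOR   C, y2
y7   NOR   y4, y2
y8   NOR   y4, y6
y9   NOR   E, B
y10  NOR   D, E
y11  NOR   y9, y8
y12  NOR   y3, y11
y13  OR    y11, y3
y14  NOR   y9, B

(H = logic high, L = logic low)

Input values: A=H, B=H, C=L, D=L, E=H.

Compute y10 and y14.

y10 = L; y14 = L

y9 = E NOR B = H NOR H = L
y10 = D NOR E = L NOR H = L
y14 = y9 NOR B = L NOR H = L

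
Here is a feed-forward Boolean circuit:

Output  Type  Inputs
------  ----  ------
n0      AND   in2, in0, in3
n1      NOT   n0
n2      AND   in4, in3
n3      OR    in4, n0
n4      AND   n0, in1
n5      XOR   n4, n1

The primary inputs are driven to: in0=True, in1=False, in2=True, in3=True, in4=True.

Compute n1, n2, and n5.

n0 = in2 AND in0 AND in3 = True AND True AND True = True
n1 = NOT n0 = NOT True = False
n2 = in4 AND in3 = True AND True = True
n4 = n0 AND in1 = True AND False = False
n5 = n4 XOR n1 = False XOR False = False

n1 = False, n2 = True, n5 = False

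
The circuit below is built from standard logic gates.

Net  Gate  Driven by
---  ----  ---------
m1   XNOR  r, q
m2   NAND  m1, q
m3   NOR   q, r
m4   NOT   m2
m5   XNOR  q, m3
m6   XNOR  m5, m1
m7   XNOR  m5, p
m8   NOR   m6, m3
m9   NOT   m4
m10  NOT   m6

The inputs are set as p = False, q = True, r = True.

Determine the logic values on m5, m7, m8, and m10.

m5 = False, m7 = True, m8 = True, m10 = True

m1 = r XNOR q = True XNOR True = True
m3 = q NOR r = True NOR True = False
m5 = q XNOR m3 = True XNOR False = False
m6 = m5 XNOR m1 = False XNOR True = False
m7 = m5 XNOR p = False XNOR False = True
m8 = m6 NOR m3 = False NOR False = True
m10 = NOT m6 = NOT False = True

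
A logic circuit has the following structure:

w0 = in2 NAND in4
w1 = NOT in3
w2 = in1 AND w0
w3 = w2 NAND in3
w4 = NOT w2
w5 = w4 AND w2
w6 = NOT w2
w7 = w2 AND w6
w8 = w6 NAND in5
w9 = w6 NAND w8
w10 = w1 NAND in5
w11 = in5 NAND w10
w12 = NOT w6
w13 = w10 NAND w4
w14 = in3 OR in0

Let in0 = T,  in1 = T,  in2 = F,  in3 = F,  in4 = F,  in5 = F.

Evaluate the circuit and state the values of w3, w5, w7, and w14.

w3 = T, w5 = F, w7 = F, w14 = T

w0 = in2 NAND in4 = F NAND F = T
w2 = in1 AND w0 = T AND T = T
w3 = w2 NAND in3 = T NAND F = T
w4 = NOT w2 = NOT T = F
w5 = w4 AND w2 = F AND T = F
w6 = NOT w2 = NOT T = F
w7 = w2 AND w6 = T AND F = F
w14 = in3 OR in0 = F OR T = T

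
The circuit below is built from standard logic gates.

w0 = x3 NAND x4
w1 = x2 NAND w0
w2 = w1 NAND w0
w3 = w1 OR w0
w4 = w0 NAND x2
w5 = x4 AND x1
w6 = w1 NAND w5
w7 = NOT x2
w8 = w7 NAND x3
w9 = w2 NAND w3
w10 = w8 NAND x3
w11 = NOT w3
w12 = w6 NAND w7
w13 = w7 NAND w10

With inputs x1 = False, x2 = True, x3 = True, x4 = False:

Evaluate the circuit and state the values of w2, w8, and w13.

w0 = x3 NAND x4 = True NAND False = True
w1 = x2 NAND w0 = True NAND True = False
w2 = w1 NAND w0 = False NAND True = True
w7 = NOT x2 = NOT True = False
w8 = w7 NAND x3 = False NAND True = True
w10 = w8 NAND x3 = True NAND True = False
w13 = w7 NAND w10 = False NAND False = True

w2 = True, w8 = True, w13 = True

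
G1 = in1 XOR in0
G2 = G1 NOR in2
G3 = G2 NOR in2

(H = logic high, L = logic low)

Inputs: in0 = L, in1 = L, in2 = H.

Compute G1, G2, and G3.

G1 = L; G2 = L; G3 = L

G1 = in1 XOR in0 = L XOR L = L
G2 = G1 NOR in2 = L NOR H = L
G3 = G2 NOR in2 = L NOR H = L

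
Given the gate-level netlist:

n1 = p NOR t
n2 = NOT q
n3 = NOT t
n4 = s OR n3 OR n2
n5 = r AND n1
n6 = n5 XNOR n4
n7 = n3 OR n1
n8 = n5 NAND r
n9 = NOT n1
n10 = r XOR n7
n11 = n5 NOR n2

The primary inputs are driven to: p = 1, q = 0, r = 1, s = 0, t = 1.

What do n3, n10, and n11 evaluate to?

n1 = p NOR t = 1 NOR 1 = 0
n2 = NOT q = NOT 0 = 1
n3 = NOT t = NOT 1 = 0
n5 = r AND n1 = 1 AND 0 = 0
n7 = n3 OR n1 = 0 OR 0 = 0
n10 = r XOR n7 = 1 XOR 0 = 1
n11 = n5 NOR n2 = 0 NOR 1 = 0

n3 = 0; n10 = 1; n11 = 0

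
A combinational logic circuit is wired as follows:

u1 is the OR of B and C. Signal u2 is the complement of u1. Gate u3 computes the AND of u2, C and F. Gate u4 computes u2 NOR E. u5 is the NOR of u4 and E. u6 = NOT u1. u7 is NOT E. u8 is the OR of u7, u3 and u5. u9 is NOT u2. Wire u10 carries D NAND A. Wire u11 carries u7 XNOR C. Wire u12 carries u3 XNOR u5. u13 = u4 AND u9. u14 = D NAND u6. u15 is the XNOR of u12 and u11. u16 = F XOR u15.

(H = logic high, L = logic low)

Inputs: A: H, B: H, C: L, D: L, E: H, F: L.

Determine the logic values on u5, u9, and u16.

u5 = L; u9 = H; u16 = H

u1 = B OR C = H OR L = H
u2 = NOT u1 = NOT H = L
u3 = u2 AND C AND F = L AND L AND L = L
u4 = u2 NOR E = L NOR H = L
u5 = u4 NOR E = L NOR H = L
u7 = NOT E = NOT H = L
u9 = NOT u2 = NOT L = H
u11 = u7 XNOR C = L XNOR L = H
u12 = u3 XNOR u5 = L XNOR L = H
u15 = u12 XNOR u11 = H XNOR H = H
u16 = F XOR u15 = L XOR H = H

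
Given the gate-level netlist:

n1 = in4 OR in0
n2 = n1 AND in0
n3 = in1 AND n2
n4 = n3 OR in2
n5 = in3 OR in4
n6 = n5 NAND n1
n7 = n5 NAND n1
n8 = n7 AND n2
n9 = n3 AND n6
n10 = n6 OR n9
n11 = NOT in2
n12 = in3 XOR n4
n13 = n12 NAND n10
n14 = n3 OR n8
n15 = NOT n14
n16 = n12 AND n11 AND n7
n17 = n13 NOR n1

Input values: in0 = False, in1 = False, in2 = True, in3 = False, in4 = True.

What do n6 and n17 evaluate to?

n6 = False, n17 = False

n1 = in4 OR in0 = True OR False = True
n2 = n1 AND in0 = True AND False = False
n3 = in1 AND n2 = False AND False = False
n4 = n3 OR in2 = False OR True = True
n5 = in3 OR in4 = False OR True = True
n6 = n5 NAND n1 = True NAND True = False
n9 = n3 AND n6 = False AND False = False
n10 = n6 OR n9 = False OR False = False
n12 = in3 XOR n4 = False XOR True = True
n13 = n12 NAND n10 = True NAND False = True
n17 = n13 NOR n1 = True NOR True = False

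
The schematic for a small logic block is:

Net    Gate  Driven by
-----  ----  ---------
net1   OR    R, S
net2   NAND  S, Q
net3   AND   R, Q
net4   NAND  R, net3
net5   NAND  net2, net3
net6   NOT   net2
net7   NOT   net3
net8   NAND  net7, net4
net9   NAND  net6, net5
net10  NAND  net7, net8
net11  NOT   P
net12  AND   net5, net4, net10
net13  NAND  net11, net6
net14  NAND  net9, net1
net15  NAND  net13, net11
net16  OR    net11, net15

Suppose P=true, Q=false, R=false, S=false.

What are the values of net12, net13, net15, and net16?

net12 = true; net13 = true; net15 = true; net16 = true

net2 = S NAND Q = false NAND false = true
net3 = R AND Q = false AND false = false
net4 = R NAND net3 = false NAND false = true
net5 = net2 NAND net3 = true NAND false = true
net6 = NOT net2 = NOT true = false
net7 = NOT net3 = NOT false = true
net8 = net7 NAND net4 = true NAND true = false
net10 = net7 NAND net8 = true NAND false = true
net11 = NOT P = NOT true = false
net12 = net5 AND net4 AND net10 = true AND true AND true = true
net13 = net11 NAND net6 = false NAND false = true
net15 = net13 NAND net11 = true NAND false = true
net16 = net11 OR net15 = false OR true = true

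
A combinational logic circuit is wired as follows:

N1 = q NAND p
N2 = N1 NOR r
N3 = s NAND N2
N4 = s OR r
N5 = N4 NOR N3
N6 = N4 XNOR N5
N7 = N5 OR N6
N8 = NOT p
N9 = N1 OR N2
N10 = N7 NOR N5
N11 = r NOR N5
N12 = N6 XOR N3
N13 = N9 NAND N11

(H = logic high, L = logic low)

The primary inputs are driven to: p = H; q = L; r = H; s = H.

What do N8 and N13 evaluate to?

N8 = L  N13 = H

N1 = q NAND p = L NAND H = H
N2 = N1 NOR r = H NOR H = L
N3 = s NAND N2 = H NAND L = H
N4 = s OR r = H OR H = H
N5 = N4 NOR N3 = H NOR H = L
N8 = NOT p = NOT H = L
N9 = N1 OR N2 = H OR L = H
N11 = r NOR N5 = H NOR L = L
N13 = N9 NAND N11 = H NAND L = H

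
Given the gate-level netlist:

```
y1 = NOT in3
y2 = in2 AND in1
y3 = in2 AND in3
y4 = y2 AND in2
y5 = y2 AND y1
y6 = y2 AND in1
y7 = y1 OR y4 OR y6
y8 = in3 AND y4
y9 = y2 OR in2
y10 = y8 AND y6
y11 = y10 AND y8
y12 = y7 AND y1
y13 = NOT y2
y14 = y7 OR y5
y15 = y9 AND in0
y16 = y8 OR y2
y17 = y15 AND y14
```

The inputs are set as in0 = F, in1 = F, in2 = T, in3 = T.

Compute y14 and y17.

y14 = F  y17 = F

y1 = NOT in3 = NOT T = F
y2 = in2 AND in1 = T AND F = F
y4 = y2 AND in2 = F AND T = F
y5 = y2 AND y1 = F AND F = F
y6 = y2 AND in1 = F AND F = F
y7 = y1 OR y4 OR y6 = F OR F OR F = F
y9 = y2 OR in2 = F OR T = T
y14 = y7 OR y5 = F OR F = F
y15 = y9 AND in0 = T AND F = F
y17 = y15 AND y14 = F AND F = F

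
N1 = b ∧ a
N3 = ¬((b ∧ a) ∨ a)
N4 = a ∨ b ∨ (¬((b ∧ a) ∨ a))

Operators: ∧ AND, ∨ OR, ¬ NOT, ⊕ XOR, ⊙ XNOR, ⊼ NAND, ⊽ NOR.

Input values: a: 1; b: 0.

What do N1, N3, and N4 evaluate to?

N1 = 0, N3 = 0, N4 = 1

N1 = 0 ∧ 1 = 0
N3 = ¬((0 ∧ 1) ∨ 1) = 0
N4 = 1 ∨ 0 ∨ (¬((0 ∧ 1) ∨ 1)) = 1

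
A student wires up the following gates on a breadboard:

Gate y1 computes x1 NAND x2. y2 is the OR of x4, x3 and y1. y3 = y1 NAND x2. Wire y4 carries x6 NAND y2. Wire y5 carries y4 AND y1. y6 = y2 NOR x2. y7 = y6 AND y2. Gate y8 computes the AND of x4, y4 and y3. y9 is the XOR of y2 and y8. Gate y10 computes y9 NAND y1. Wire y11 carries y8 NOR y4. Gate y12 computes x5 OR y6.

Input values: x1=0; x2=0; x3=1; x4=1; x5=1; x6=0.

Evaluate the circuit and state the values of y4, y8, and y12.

y4 = 1, y8 = 1, y12 = 1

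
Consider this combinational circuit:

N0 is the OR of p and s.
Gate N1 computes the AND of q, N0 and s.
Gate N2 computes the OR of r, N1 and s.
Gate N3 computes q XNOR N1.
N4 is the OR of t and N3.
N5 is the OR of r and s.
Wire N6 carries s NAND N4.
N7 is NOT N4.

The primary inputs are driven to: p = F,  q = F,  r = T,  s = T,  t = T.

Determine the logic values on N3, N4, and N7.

N3 = T  N4 = T  N7 = F

N0 = p OR s = F OR T = T
N1 = q AND N0 AND s = F AND T AND T = F
N3 = q XNOR N1 = F XNOR F = T
N4 = t OR N3 = T OR T = T
N7 = NOT N4 = NOT T = F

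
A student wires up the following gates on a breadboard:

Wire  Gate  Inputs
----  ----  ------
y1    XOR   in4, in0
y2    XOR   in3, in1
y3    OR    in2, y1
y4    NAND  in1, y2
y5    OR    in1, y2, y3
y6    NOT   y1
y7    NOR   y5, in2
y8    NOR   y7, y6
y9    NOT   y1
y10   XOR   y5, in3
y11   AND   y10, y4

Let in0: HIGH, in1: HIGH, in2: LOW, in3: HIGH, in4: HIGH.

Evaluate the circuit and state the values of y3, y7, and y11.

y3 = LOW; y7 = LOW; y11 = LOW

y1 = in4 XOR in0 = HIGH XOR HIGH = LOW
y2 = in3 XOR in1 = HIGH XOR HIGH = LOW
y3 = in2 OR y1 = LOW OR LOW = LOW
y4 = in1 NAND y2 = HIGH NAND LOW = HIGH
y5 = in1 OR y2 OR y3 = HIGH OR LOW OR LOW = HIGH
y7 = y5 NOR in2 = HIGH NOR LOW = LOW
y10 = y5 XOR in3 = HIGH XOR HIGH = LOW
y11 = y10 AND y4 = LOW AND HIGH = LOW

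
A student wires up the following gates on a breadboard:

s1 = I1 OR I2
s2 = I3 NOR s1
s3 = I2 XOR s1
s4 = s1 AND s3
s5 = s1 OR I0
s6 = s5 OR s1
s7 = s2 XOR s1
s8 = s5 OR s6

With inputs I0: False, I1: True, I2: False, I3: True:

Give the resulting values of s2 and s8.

s2 = False, s8 = True

s1 = I1 OR I2 = True OR False = True
s2 = I3 NOR s1 = True NOR True = False
s5 = s1 OR I0 = True OR False = True
s6 = s5 OR s1 = True OR True = True
s8 = s5 OR s6 = True OR True = True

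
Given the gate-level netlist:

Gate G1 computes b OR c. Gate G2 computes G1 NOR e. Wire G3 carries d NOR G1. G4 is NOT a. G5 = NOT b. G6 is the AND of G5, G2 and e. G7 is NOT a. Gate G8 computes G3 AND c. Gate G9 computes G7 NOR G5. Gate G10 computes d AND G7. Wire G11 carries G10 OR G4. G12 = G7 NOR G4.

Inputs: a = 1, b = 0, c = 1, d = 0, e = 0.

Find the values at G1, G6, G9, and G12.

G1 = 1, G6 = 0, G9 = 0, G12 = 1

G1 = b OR c = 0 OR 1 = 1
G2 = G1 NOR e = 1 NOR 0 = 0
G4 = NOT a = NOT 1 = 0
G5 = NOT b = NOT 0 = 1
G6 = G5 AND G2 AND e = 1 AND 0 AND 0 = 0
G7 = NOT a = NOT 1 = 0
G9 = G7 NOR G5 = 0 NOR 1 = 0
G12 = G7 NOR G4 = 0 NOR 0 = 1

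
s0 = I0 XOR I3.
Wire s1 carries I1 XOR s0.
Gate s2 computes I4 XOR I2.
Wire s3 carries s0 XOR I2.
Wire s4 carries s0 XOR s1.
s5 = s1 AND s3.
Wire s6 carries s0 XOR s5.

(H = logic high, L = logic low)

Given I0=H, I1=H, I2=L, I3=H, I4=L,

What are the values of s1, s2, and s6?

s1 = H, s2 = L, s6 = L

s0 = I0 XOR I3 = H XOR H = L
s1 = I1 XOR s0 = H XOR L = H
s2 = I4 XOR I2 = L XOR L = L
s3 = s0 XOR I2 = L XOR L = L
s5 = s1 AND s3 = H AND L = L
s6 = s0 XOR s5 = L XOR L = L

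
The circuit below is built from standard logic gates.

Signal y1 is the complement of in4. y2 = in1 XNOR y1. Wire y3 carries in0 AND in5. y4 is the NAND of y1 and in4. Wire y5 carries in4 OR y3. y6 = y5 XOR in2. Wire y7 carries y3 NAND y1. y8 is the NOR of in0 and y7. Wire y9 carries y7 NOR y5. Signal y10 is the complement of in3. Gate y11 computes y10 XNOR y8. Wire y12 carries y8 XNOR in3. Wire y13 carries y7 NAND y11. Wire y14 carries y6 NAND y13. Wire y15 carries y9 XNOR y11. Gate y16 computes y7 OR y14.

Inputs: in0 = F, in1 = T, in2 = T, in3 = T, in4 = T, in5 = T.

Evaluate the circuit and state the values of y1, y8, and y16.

y1 = F, y8 = F, y16 = T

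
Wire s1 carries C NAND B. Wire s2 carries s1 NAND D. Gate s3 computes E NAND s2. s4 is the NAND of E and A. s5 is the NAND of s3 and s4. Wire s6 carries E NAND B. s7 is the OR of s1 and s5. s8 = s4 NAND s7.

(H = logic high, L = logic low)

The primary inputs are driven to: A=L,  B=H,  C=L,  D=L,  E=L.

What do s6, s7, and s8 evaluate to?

s6 = H, s7 = H, s8 = L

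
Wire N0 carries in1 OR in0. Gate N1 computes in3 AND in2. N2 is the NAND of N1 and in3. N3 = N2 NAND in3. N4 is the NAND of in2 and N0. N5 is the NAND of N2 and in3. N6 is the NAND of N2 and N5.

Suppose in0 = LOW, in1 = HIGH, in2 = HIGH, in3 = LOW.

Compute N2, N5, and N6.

N2 = HIGH, N5 = HIGH, N6 = LOW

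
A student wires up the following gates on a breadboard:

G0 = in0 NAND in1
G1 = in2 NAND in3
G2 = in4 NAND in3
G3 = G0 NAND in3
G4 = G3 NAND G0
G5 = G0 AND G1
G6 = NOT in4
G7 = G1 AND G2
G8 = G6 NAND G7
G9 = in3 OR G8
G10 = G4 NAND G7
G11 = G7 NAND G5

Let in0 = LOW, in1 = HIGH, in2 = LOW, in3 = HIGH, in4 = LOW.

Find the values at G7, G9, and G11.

G7 = HIGH; G9 = HIGH; G11 = LOW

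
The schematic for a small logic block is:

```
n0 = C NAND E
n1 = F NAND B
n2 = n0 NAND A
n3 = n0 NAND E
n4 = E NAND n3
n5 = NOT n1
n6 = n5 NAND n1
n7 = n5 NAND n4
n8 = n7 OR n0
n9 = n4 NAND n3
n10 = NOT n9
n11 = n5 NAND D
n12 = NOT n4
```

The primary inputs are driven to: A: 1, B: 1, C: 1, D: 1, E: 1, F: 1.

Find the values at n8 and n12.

n0 = C NAND E = 1 NAND 1 = 0
n1 = F NAND B = 1 NAND 1 = 0
n3 = n0 NAND E = 0 NAND 1 = 1
n4 = E NAND n3 = 1 NAND 1 = 0
n5 = NOT n1 = NOT 0 = 1
n7 = n5 NAND n4 = 1 NAND 0 = 1
n8 = n7 OR n0 = 1 OR 0 = 1
n12 = NOT n4 = NOT 0 = 1

n8 = 1; n12 = 1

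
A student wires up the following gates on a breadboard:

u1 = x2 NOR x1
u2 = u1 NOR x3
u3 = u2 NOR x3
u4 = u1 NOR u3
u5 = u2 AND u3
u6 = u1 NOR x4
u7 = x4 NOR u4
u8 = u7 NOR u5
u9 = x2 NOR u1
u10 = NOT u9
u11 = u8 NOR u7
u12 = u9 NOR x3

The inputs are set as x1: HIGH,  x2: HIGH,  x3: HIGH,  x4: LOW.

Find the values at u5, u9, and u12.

u5 = LOW; u9 = LOW; u12 = LOW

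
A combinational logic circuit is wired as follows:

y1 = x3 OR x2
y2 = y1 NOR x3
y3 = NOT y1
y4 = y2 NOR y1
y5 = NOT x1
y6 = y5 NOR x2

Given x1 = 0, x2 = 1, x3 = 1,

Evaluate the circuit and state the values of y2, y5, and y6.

y1 = x3 OR x2 = 1 OR 1 = 1
y2 = y1 NOR x3 = 1 NOR 1 = 0
y5 = NOT x1 = NOT 0 = 1
y6 = y5 NOR x2 = 1 NOR 1 = 0

y2 = 0  y5 = 1  y6 = 0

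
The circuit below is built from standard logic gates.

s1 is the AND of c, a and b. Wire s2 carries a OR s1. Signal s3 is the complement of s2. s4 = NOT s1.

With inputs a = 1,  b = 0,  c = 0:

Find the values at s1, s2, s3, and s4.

s1 = c AND a AND b = 0 AND 1 AND 0 = 0
s2 = a OR s1 = 1 OR 0 = 1
s3 = NOT s2 = NOT 1 = 0
s4 = NOT s1 = NOT 0 = 1

s1 = 0  s2 = 1  s3 = 0  s4 = 1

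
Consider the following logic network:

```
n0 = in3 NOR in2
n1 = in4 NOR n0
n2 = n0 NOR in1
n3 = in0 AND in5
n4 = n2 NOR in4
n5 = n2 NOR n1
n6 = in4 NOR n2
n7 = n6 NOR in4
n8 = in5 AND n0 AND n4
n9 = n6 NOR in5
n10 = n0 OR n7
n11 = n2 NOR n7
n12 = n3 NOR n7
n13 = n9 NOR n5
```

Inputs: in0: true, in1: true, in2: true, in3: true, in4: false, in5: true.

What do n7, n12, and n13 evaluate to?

n7 = false; n12 = false; n13 = true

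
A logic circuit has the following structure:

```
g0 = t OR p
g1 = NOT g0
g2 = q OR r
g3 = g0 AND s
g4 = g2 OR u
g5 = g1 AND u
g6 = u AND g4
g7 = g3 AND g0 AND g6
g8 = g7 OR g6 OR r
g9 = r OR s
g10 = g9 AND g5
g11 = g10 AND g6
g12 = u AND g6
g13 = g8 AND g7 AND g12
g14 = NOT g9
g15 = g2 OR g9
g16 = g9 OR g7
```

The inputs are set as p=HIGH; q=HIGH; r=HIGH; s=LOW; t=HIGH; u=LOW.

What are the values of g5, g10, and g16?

g0 = t OR p = HIGH OR HIGH = HIGH
g1 = NOT g0 = NOT HIGH = LOW
g2 = q OR r = HIGH OR HIGH = HIGH
g3 = g0 AND s = HIGH AND LOW = LOW
g4 = g2 OR u = HIGH OR LOW = HIGH
g5 = g1 AND u = LOW AND LOW = LOW
g6 = u AND g4 = LOW AND HIGH = LOW
g7 = g3 AND g0 AND g6 = LOW AND HIGH AND LOW = LOW
g9 = r OR s = HIGH OR LOW = HIGH
g10 = g9 AND g5 = HIGH AND LOW = LOW
g16 = g9 OR g7 = HIGH OR LOW = HIGH

g5 = LOW; g10 = LOW; g16 = HIGH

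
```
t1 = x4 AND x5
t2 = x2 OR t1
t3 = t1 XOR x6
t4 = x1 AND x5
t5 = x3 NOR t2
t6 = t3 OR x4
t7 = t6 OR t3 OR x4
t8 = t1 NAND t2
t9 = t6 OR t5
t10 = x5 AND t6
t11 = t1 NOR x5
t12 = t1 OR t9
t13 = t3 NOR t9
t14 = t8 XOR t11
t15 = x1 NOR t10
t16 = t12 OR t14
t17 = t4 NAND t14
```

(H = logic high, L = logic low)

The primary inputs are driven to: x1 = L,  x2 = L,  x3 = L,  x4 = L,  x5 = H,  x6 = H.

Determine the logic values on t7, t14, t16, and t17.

t7 = H; t14 = H; t16 = H; t17 = H

t1 = x4 AND x5 = L AND H = L
t2 = x2 OR t1 = L OR L = L
t3 = t1 XOR x6 = L XOR H = H
t4 = x1 AND x5 = L AND H = L
t5 = x3 NOR t2 = L NOR L = H
t6 = t3 OR x4 = H OR L = H
t7 = t6 OR t3 OR x4 = H OR H OR L = H
t8 = t1 NAND t2 = L NAND L = H
t9 = t6 OR t5 = H OR H = H
t11 = t1 NOR x5 = L NOR H = L
t12 = t1 OR t9 = L OR H = H
t14 = t8 XOR t11 = H XOR L = H
t16 = t12 OR t14 = H OR H = H
t17 = t4 NAND t14 = L NAND H = H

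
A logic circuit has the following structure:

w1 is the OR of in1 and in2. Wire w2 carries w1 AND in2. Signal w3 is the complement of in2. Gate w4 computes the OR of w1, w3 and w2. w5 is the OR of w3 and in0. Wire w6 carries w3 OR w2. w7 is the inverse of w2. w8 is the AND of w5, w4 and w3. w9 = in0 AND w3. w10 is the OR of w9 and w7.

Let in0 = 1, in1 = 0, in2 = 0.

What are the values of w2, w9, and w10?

w1 = in1 OR in2 = 0 OR 0 = 0
w2 = w1 AND in2 = 0 AND 0 = 0
w3 = NOT in2 = NOT 0 = 1
w7 = NOT w2 = NOT 0 = 1
w9 = in0 AND w3 = 1 AND 1 = 1
w10 = w9 OR w7 = 1 OR 1 = 1

w2 = 0  w9 = 1  w10 = 1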